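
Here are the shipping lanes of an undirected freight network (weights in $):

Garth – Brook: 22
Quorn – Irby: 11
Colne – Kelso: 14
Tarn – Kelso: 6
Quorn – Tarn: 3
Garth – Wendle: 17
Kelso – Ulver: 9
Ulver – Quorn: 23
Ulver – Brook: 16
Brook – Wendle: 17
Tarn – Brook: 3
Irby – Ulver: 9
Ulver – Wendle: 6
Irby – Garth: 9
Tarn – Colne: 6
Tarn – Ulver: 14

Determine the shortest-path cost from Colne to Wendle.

$26

Running Dijkstra from Colne:
Colne: 0
Tarn: 6  (via Colne)
Brook: 9  (via Tarn)
Quorn: 9  (via Tarn)
Kelso: 12  (via Tarn)
Irby: 20  (via Quorn)
Ulver: 20  (via Tarn)
Wendle: 26  (via Brook)
Shortest route: Colne → Tarn → Brook → Wendle = $26.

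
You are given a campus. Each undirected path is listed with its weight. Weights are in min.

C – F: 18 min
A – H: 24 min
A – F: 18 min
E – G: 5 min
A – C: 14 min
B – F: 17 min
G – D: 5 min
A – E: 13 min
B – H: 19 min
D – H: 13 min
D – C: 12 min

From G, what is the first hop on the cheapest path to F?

D

Enumerating some paths:
G → D → C → F: 5+12+18 = 35
G → E → A → F: 5+13+18 = 36
Cheapest is G → D → C → F at 35 min.
So from G the first move is to D.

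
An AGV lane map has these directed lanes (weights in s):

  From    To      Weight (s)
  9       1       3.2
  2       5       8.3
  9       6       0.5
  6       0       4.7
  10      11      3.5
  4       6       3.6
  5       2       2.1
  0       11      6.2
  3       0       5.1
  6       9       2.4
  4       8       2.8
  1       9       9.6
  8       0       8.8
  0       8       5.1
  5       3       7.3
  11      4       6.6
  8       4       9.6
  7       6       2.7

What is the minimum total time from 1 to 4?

27.6 s

Enumerating some paths:
1 - 9 - 6 - 0 - 8 - 4: 9.6+0.5+4.7+5.1+9.6 = 29.5
1 - 9 - 6 - 0 - 11 - 4: 9.6+0.5+4.7+6.2+6.6 = 27.6
Cheapest is 1 - 9 - 6 - 0 - 11 - 4 at 27.6 s.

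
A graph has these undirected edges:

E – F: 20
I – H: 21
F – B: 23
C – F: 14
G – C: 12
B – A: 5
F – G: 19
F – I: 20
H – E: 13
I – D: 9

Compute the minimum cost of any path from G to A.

47

Shortest distances from G:
G: 0
C: 12  (via G)
F: 19  (via G)
E: 39  (via F)
I: 39  (via F)
B: 42  (via F)
A: 47  (via B)
Shortest route: G–F–B–A = 47.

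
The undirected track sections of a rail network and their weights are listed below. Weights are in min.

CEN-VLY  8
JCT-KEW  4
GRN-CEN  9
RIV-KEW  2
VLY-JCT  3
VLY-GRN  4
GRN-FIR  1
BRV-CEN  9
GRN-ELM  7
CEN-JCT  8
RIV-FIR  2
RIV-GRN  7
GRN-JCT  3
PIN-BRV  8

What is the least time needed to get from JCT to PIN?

Running Dijkstra from JCT:
JCT: 0
VLY: 3  (via JCT)
GRN: 3  (via JCT)
KEW: 4  (via JCT)
FIR: 4  (via GRN)
RIV: 6  (via KEW)
CEN: 8  (via JCT)
ELM: 10  (via GRN)
BRV: 17  (via CEN)
PIN: 25  (via BRV)
Shortest route: JCT → CEN → BRV → PIN = 25 min.

25 min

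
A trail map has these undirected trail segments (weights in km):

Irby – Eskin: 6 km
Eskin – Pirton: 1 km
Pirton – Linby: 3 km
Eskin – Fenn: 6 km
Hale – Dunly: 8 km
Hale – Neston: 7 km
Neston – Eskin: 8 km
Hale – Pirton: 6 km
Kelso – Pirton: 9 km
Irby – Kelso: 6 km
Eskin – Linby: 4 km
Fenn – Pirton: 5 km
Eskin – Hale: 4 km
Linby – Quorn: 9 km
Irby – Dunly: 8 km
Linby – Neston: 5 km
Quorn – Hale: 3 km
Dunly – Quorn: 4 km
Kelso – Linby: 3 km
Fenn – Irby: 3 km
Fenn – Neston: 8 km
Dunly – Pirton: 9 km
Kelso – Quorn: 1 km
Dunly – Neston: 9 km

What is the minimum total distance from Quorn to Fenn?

10 km

Settle nodes by increasing distance from Quorn:
Quorn: 0
Kelso: 1  (via Quorn)
Hale: 3  (via Quorn)
Dunly: 4  (via Quorn)
Linby: 4  (via Kelso)
Pirton: 7  (via Linby)
Irby: 7  (via Kelso)
Eskin: 7  (via Hale)
Neston: 9  (via Linby)
Fenn: 10  (via Irby)
Shortest route: Quorn–Kelso–Irby–Fenn = 10 km.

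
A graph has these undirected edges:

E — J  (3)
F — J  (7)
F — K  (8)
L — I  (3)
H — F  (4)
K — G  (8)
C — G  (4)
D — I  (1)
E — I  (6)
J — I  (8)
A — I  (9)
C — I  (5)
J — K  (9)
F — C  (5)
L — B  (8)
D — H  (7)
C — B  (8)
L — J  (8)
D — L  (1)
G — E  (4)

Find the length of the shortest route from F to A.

19

Candidate routes:
F–C–I–A: 5+5+9 = 19
F–H–D–I–A: 4+7+1+9 = 21
F–J–I–A: 7+8+9 = 24
Cheapest is F–C–I–A at 19.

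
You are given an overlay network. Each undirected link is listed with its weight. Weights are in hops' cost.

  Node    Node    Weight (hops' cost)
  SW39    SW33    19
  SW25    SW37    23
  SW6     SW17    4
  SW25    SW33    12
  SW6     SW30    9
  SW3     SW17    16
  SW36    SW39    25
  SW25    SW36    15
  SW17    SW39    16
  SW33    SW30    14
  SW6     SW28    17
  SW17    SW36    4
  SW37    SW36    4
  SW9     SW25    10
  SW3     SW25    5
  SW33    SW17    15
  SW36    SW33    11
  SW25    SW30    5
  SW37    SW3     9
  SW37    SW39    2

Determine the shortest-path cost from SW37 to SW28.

29 hops' cost

Running Dijkstra from SW37:
SW37: 0
SW39: 2  (via SW37)
SW36: 4  (via SW37)
SW17: 8  (via SW36)
SW3: 9  (via SW37)
SW6: 12  (via SW17)
SW25: 14  (via SW3)
SW33: 15  (via SW36)
SW30: 19  (via SW25)
SW9: 24  (via SW25)
SW28: 29  (via SW6)
Shortest route: SW37 → SW36 → SW17 → SW6 → SW28 = 29 hops' cost.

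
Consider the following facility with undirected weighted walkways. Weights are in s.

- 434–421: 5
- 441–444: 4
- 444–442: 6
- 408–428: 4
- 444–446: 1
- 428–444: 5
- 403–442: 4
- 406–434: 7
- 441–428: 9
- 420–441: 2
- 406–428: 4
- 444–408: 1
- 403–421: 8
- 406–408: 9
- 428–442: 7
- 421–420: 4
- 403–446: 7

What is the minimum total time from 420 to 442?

Settle nodes by increasing distance from 420:
420: 0
441: 2  (via 420)
421: 4  (via 420)
444: 6  (via 441)
446: 7  (via 444)
408: 7  (via 444)
434: 9  (via 421)
428: 11  (via 441)
403: 12  (via 421)
442: 12  (via 444)
Shortest route: 420 → 441 → 444 → 442 = 12 s.

12 s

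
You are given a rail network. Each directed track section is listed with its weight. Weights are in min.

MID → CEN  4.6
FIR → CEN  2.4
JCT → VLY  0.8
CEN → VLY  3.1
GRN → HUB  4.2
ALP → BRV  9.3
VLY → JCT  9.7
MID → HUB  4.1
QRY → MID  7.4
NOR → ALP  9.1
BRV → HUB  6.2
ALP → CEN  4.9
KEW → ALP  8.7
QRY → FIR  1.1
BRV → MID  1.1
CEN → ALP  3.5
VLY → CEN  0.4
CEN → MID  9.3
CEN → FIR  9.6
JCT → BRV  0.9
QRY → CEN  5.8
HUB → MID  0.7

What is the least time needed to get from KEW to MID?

19.1 min

Candidate routes:
KEW → ALP → BRV → MID: 8.7+9.3+1.1 = 19.1
KEW → ALP → BRV → HUB → MID: 8.7+9.3+6.2+0.7 = 24.9
KEW → ALP → CEN → MID: 8.7+4.9+9.3 = 22.9
Cheapest is KEW → ALP → BRV → MID at 19.1 min.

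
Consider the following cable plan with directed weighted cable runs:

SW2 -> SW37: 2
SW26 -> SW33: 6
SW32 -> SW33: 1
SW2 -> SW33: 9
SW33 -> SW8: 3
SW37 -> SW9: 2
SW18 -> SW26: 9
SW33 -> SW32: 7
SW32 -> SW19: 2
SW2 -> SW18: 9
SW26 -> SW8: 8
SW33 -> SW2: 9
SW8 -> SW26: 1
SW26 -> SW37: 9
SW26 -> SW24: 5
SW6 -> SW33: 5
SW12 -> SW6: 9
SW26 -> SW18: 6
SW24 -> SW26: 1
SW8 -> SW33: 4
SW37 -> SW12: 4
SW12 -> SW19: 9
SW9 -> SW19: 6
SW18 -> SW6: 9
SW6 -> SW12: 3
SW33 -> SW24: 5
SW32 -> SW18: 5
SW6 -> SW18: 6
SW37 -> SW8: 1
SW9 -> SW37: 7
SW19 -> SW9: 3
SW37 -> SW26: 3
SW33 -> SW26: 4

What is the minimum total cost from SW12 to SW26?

Shortest distances from SW12:
SW12: 0
SW6: 9  (via SW12)
SW19: 9  (via SW12)
SW9: 12  (via SW19)
SW33: 14  (via SW6)
SW18: 15  (via SW6)
SW8: 17  (via SW33)
SW26: 18  (via SW33)
Shortest route: SW12–SW6–SW33–SW26 = 18.

18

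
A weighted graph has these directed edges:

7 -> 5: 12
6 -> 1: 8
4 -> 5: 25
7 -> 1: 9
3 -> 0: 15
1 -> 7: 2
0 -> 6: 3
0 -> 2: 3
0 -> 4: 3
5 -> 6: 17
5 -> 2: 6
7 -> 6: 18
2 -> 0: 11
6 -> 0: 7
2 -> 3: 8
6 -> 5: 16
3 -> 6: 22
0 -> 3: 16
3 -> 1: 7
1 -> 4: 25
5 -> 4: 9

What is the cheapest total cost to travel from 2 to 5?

Compare a few routes:
2 - 3 - 1 - 7 - 5: 8+7+2+12 = 29
2 - 0 - 6 - 5: 11+3+16 = 30
Cheapest is 2 - 3 - 1 - 7 - 5 at 29.

29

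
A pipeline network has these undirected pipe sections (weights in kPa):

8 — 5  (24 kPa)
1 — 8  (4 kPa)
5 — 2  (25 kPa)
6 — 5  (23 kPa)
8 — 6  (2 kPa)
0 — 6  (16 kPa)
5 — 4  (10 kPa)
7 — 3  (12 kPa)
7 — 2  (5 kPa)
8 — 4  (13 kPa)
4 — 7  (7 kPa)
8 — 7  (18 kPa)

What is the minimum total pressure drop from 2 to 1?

Compare a few routes:
2–7–4–5–8–1: 5+7+10+24+4 = 50
2–7–8–1: 5+18+4 = 27
2–7–4–8–1: 5+7+13+4 = 29
2–7–4–5–6–8–1: 5+7+10+23+2+4 = 51
The minimum is 27 kPa via 2–7–8–1.

27 kPa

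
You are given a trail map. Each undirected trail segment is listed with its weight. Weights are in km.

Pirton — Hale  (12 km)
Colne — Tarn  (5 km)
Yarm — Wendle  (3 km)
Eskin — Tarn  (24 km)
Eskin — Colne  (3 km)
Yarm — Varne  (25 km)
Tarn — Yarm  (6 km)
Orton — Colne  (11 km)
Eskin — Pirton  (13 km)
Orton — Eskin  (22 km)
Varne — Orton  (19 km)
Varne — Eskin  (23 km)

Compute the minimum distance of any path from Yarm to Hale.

Running Dijkstra from Yarm:
Yarm: 0
Wendle: 3  (via Yarm)
Tarn: 6  (via Yarm)
Colne: 11  (via Tarn)
Eskin: 14  (via Colne)
Orton: 22  (via Colne)
Varne: 25  (via Yarm)
Pirton: 27  (via Eskin)
Hale: 39  (via Pirton)
Shortest route: Yarm–Tarn–Colne–Eskin–Pirton–Hale = 39 km.

39 km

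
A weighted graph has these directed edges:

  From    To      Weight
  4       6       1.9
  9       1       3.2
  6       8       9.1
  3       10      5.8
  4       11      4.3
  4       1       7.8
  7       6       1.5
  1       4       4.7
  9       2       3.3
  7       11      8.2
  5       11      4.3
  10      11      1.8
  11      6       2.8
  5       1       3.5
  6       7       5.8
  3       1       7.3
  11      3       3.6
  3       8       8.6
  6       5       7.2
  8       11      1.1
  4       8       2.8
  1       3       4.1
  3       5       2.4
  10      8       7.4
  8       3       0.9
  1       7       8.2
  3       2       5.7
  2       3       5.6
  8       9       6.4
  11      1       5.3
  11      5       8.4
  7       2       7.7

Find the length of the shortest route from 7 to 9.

Settle nodes by increasing distance from 7:
7: 0
6: 1.5  (via 7)
2: 7.7  (via 7)
11: 8.2  (via 7)
5: 8.7  (via 6)
8: 10.6  (via 6)
3: 11.5  (via 8)
1: 12.2  (via 5)
4: 16.9  (via 1)
9: 17  (via 8)
Shortest route: 7–6–8–9 = 17.

17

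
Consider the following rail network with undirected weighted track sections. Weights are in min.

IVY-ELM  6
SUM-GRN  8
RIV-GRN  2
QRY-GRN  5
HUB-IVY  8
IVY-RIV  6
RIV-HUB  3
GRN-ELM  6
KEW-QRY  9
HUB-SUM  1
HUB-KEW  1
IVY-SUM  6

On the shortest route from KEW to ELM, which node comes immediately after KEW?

HUB

Enumerating some paths:
KEW - HUB - IVY - ELM: 1+8+6 = 15
KEW - HUB - SUM - GRN - ELM: 1+1+8+6 = 16
KEW - HUB - RIV - GRN - ELM: 1+3+2+6 = 12
KEW - HUB - SUM - IVY - ELM: 1+1+6+6 = 14
The minimum is 12 min via KEW - HUB - RIV - GRN - ELM.
So from KEW the first move is to HUB.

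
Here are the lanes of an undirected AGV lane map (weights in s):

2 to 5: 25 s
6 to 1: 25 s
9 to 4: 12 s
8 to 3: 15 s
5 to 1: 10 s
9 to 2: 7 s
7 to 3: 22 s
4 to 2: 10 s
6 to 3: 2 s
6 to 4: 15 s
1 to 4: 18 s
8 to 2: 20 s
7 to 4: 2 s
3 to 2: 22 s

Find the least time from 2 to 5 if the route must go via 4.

Shortest 2→4: 2–4 = 10
Best 4 to 5: 4–1–5 costing 28
Total via 4: 10 + 28 = 38 s.

38 s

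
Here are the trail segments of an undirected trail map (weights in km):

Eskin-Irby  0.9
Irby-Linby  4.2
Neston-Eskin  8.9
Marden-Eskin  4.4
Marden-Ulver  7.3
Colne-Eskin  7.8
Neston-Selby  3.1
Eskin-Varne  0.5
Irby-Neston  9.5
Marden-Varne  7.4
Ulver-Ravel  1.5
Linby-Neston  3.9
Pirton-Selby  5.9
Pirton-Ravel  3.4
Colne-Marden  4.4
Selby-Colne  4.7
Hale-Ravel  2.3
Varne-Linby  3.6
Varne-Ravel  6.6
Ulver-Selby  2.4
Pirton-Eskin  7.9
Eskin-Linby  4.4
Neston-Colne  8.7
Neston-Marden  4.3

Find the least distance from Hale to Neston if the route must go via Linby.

16.4 km

Shortest Hale→Linby: Hale–Ravel–Varne–Linby = 12.5
Best Linby to Neston: Linby–Neston costing 3.9
Total via Linby: 12.5 + 3.9 = 16.4 km.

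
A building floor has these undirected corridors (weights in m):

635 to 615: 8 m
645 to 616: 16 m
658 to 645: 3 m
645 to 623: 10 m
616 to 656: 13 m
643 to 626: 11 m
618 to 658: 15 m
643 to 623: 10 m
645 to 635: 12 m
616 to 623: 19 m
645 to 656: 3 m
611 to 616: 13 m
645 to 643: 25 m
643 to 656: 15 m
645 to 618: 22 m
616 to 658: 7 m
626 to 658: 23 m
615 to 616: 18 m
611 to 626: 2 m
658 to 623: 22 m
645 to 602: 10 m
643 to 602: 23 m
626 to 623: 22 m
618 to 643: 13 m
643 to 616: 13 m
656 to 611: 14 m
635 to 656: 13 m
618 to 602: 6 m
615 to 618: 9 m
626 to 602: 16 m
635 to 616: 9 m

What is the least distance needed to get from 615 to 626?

31 m

Compare a few routes:
615 → 635 → 616 → 611 → 626: 8+9+13+2 = 32
615 → 618 → 602 → 626: 9+6+16 = 31
The minimum is 31 m via 615 → 618 → 602 → 626.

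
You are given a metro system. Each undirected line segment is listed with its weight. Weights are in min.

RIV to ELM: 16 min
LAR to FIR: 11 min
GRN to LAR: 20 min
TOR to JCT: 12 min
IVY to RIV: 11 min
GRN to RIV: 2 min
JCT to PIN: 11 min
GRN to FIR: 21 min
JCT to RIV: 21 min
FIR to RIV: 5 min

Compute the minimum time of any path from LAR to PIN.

48 min

Shortest distances from LAR:
LAR: 0
FIR: 11  (via LAR)
RIV: 16  (via FIR)
GRN: 18  (via RIV)
IVY: 27  (via RIV)
ELM: 32  (via RIV)
JCT: 37  (via RIV)
PIN: 48  (via JCT)
Shortest route: LAR–FIR–RIV–JCT–PIN = 48 min.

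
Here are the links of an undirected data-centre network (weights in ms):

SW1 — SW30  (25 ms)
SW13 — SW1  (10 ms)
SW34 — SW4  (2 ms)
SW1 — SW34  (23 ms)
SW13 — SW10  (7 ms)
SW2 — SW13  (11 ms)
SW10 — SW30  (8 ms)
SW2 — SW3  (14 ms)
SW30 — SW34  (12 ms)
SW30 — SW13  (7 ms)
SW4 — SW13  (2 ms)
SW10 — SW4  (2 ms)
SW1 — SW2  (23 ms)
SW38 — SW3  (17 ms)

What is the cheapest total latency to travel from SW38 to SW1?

52 ms

Candidate routes:
SW38 → SW3 → SW2 → SW13 → SW1: 17+14+11+10 = 52
SW38 → SW3 → SW2 → SW1: 17+14+23 = 54
The minimum is 52 ms via SW38 → SW3 → SW2 → SW13 → SW1.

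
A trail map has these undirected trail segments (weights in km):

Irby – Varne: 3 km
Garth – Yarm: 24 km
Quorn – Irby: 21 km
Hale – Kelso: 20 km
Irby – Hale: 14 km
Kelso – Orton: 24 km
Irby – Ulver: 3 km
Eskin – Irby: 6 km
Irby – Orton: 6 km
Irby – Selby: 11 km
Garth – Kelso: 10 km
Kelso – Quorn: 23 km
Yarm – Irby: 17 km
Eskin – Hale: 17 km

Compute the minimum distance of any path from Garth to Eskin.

Shortest distances from Garth:
Garth: 0
Kelso: 10  (via Garth)
Yarm: 24  (via Garth)
Hale: 30  (via Kelso)
Quorn: 33  (via Kelso)
Orton: 34  (via Kelso)
Irby: 40  (via Orton)
Ulver: 43  (via Irby)
Varne: 43  (via Irby)
Eskin: 46  (via Irby)
Shortest route: Garth–Kelso–Orton–Irby–Eskin = 46 km.

46 km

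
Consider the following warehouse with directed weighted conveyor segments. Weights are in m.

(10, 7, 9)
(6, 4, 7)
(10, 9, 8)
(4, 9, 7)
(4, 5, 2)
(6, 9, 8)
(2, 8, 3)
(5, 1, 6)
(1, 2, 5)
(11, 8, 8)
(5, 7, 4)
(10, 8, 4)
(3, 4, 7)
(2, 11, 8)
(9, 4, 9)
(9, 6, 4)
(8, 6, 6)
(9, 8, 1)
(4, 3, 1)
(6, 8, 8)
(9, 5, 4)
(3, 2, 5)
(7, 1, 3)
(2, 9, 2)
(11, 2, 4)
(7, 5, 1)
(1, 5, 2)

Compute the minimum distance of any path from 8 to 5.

15 m

Compare a few routes:
8 - 6 - 9 - 5: 6+8+4 = 18
8 - 6 - 4 - 5: 6+7+2 = 15
The minimum is 15 m via 8 - 6 - 4 - 5.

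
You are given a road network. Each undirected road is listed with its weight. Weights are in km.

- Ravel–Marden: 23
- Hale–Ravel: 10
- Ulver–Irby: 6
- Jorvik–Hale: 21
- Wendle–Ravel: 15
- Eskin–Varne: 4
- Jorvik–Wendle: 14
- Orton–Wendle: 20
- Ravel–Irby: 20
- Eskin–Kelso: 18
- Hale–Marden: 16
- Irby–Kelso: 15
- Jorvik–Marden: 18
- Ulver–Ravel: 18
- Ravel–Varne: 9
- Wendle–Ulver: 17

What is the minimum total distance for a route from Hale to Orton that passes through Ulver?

65 km

Best Hale to Ulver: Hale → Ravel → Ulver costing 28
Best Ulver to Orton: Ulver → Wendle → Orton costing 37
Total via Ulver: 28 + 37 = 65 km.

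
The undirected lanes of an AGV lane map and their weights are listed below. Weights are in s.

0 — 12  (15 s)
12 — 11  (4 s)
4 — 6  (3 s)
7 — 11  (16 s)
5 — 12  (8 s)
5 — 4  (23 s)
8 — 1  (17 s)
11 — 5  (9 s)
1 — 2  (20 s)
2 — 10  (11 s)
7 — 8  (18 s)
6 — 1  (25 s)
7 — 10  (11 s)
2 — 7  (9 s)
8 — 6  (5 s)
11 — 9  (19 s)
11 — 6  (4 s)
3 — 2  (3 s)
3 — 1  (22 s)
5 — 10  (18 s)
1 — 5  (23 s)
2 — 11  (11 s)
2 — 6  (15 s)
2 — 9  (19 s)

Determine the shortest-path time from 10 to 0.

41 s

Enumerating some paths:
10 → 7 → 11 → 12 → 0: 11+16+4+15 = 46
10 → 5 → 12 → 0: 18+8+15 = 41
10 → 5 → 11 → 12 → 0: 18+9+4+15 = 46
Cheapest is 10 → 5 → 12 → 0 at 41 s.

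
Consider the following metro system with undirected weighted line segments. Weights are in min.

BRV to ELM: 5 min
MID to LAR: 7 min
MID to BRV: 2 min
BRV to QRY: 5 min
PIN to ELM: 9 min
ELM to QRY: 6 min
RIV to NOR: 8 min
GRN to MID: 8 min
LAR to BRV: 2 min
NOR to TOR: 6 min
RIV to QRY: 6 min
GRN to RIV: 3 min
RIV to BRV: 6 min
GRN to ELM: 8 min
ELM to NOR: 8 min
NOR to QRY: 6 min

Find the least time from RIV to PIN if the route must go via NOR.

Best RIV to NOR: RIV → NOR costing 8
Best NOR to PIN: NOR → ELM → PIN costing 17
Total via NOR: 8 + 17 = 25 min.

25 min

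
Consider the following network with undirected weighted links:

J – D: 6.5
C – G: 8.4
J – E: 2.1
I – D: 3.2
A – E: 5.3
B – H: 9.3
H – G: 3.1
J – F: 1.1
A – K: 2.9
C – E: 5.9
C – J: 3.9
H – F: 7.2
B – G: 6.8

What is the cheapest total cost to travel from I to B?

Settle nodes by increasing distance from I:
I: 0
D: 3.2  (via I)
J: 9.7  (via D)
F: 10.8  (via J)
E: 11.8  (via J)
C: 13.6  (via J)
A: 17.1  (via E)
H: 18  (via F)
K: 20  (via A)
G: 21.1  (via H)
B: 27.3  (via H)
Shortest route: I–D–J–F–H–B = 27.3.

27.3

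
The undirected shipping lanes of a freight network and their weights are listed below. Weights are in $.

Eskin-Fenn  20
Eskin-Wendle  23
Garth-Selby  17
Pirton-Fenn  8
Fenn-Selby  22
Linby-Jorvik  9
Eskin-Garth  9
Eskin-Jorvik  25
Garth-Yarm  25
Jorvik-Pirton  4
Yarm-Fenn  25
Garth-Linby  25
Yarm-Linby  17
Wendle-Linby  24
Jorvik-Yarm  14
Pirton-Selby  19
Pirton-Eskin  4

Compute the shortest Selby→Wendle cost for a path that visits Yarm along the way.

$78

Best Selby to Yarm: Selby → Pirton → Jorvik → Yarm costing 37
Best Yarm to Wendle: Yarm → Linby → Wendle costing 41
Total via Yarm: 37 + 41 = $78.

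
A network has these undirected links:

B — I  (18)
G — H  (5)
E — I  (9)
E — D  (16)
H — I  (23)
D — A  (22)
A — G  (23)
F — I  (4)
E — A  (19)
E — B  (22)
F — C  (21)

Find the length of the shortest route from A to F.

Enumerating some paths:
A–E–I–F: 19+9+4 = 32
A–D–E–I–F: 22+16+9+4 = 51
A–G–H–I–F: 23+5+23+4 = 55
Cheapest is A–E–I–F at 32.

32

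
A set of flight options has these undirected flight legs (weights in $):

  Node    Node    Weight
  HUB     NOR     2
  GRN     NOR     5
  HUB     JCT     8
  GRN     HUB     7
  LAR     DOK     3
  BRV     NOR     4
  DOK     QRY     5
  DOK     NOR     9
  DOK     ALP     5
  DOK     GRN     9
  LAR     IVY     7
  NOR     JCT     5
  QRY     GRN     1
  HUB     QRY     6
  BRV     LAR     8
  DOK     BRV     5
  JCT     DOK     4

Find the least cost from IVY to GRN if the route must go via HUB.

Shortest IVY→HUB: IVY → LAR → DOK → QRY → HUB = 21
Shortest HUB→GRN: HUB → GRN = 7
Total via HUB: 21 + 7 = $28.

$28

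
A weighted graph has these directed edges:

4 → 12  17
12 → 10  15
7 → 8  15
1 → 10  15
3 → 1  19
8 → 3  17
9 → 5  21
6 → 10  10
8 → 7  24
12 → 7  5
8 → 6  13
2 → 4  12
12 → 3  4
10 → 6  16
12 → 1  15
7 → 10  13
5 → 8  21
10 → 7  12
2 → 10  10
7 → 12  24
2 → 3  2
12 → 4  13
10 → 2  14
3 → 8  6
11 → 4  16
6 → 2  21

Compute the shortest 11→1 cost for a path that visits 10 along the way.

Shortest 11→10: 11 → 4 → 12 → 10 = 48
Shortest 10→1: 10 → 2 → 3 → 1 = 35
Total via 10: 48 + 35 = 83.

83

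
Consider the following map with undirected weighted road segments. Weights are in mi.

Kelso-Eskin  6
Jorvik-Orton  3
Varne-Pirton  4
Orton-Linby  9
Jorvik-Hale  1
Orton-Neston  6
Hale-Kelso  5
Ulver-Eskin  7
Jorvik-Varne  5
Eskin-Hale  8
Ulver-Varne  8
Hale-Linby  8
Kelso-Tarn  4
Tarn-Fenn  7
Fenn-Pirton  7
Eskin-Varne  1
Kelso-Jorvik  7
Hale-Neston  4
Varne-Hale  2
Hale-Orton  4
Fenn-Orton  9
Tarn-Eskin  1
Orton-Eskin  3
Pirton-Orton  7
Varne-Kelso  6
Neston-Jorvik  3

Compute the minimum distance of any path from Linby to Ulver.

18 mi

Running Dijkstra from Linby:
Linby: 0
Hale: 8  (via Linby)
Jorvik: 9  (via Hale)
Orton: 9  (via Linby)
Varne: 10  (via Hale)
Eskin: 11  (via Varne)
Neston: 12  (via Hale)
Tarn: 12  (via Eskin)
Kelso: 13  (via Hale)
Pirton: 14  (via Varne)
Ulver: 18  (via Varne)
Shortest route: Linby → Hale → Varne → Ulver = 18 mi.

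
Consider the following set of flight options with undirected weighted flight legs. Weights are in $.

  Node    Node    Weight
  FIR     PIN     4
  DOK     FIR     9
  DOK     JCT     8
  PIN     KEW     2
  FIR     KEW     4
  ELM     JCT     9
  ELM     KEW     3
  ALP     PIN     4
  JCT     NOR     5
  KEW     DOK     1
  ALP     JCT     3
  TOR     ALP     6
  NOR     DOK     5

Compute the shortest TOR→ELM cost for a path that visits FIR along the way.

Shortest TOR→FIR: TOR → ALP → PIN → FIR = 14
Best FIR to ELM: FIR → KEW → ELM costing 7
Total via FIR: 14 + 7 = $21.

$21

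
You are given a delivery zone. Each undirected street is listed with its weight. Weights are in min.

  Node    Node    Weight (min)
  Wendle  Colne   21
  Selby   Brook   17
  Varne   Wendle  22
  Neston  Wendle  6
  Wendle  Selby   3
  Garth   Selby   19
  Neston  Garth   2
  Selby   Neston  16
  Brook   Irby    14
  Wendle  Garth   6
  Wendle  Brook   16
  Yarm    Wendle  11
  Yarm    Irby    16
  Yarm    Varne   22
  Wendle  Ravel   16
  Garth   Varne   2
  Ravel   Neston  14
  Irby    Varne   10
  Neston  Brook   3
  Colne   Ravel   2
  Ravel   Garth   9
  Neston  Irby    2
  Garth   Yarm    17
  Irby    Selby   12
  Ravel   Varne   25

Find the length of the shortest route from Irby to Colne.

Running Dijkstra from Irby:
Irby: 0
Neston: 2  (via Irby)
Garth: 4  (via Neston)
Brook: 5  (via Neston)
Varne: 6  (via Garth)
Wendle: 8  (via Neston)
Selby: 11  (via Wendle)
Ravel: 13  (via Garth)
Colne: 15  (via Ravel)
Shortest route: Irby → Neston → Garth → Ravel → Colne = 15 min.

15 min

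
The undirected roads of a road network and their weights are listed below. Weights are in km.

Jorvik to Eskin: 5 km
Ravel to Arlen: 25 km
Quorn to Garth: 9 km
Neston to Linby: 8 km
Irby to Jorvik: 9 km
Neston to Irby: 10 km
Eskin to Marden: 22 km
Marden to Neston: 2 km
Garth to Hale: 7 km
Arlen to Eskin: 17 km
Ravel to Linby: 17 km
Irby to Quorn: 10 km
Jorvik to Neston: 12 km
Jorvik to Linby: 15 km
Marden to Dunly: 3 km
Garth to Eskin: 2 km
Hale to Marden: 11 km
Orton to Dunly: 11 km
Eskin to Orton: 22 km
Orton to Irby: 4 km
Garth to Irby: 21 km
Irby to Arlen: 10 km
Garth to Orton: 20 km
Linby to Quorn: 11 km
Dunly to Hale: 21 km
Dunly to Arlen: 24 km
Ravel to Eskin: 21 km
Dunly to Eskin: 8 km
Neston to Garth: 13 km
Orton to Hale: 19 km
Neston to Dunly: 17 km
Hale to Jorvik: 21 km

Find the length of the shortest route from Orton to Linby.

22 km

Candidate routes:
Orton–Dunly–Marden–Neston–Linby: 11+3+2+8 = 24
Orton–Irby–Quorn–Linby: 4+10+11 = 25
Orton–Irby–Neston–Linby: 4+10+8 = 22
The minimum is 22 km via Orton–Irby–Neston–Linby.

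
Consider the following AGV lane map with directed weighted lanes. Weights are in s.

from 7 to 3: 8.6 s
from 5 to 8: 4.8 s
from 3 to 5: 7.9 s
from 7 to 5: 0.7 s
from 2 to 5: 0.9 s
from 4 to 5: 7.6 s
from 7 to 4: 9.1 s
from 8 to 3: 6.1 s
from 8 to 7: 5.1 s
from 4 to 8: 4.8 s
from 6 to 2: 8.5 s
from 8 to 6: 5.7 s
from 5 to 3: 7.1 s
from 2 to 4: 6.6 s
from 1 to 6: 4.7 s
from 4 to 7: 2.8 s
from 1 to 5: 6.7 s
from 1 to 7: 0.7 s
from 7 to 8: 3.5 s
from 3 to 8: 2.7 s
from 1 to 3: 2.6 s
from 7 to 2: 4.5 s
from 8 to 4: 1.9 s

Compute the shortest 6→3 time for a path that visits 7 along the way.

Best 6 to 7: 6 → 2 → 4 → 7 costing 17.9
Shortest 7→3: 7 → 5 → 3 = 7.8
Total via 7: 17.9 + 7.8 = 25.7 s.

25.7 s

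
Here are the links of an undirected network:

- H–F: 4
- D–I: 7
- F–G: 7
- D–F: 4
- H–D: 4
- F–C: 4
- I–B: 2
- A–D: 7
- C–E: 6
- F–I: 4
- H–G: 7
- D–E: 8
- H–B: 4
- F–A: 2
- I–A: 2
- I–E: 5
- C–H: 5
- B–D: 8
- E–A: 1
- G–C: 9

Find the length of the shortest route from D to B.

Candidate routes:
D–B: 8 = 8
D–I–B: 7+2 = 9
Cheapest is D–B at 8.

8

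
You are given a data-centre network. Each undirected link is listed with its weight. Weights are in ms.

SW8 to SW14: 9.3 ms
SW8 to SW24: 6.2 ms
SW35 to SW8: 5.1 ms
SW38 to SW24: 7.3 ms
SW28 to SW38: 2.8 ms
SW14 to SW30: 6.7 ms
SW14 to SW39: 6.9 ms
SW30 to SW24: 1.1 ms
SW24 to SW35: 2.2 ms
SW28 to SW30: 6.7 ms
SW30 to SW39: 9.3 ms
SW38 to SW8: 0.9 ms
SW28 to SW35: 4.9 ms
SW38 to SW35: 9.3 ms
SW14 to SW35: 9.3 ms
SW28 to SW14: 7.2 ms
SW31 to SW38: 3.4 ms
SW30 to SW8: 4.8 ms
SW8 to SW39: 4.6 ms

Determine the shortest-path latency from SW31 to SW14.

Settle nodes by increasing distance from SW31:
SW31: 0
SW38: 3.4  (via SW31)
SW8: 4.3  (via SW38)
SW28: 6.2  (via SW38)
SW39: 8.9  (via SW8)
SW30: 9.1  (via SW8)
SW35: 9.4  (via SW8)
SW24: 10.2  (via SW30)
SW14: 13.4  (via SW28)
Shortest route: SW31–SW38–SW28–SW14 = 13.4 ms.

13.4 ms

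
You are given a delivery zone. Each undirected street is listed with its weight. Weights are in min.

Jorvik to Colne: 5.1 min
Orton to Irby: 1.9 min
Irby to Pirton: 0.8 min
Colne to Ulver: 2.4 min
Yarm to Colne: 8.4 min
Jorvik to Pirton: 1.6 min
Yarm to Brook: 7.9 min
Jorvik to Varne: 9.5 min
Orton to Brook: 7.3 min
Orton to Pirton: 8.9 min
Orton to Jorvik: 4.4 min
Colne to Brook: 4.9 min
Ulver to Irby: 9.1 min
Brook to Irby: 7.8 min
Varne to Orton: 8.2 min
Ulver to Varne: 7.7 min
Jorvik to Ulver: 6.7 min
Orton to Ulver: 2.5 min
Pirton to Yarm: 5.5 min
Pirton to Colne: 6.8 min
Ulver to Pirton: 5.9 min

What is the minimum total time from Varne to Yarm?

16.4 min

Compare a few routes:
Varne - Jorvik - Pirton - Yarm: 9.5+1.6+5.5 = 16.6
Varne - Orton - Irby - Pirton - Yarm: 8.2+1.9+0.8+5.5 = 16.4
The minimum is 16.4 min via Varne - Orton - Irby - Pirton - Yarm.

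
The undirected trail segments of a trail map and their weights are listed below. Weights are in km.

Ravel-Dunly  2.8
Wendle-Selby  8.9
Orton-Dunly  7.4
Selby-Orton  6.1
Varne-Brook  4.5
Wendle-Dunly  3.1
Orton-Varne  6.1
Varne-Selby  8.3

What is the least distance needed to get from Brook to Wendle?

21.1 km

Shortest distances from Brook:
Brook: 0
Varne: 4.5  (via Brook)
Orton: 10.6  (via Varne)
Selby: 12.8  (via Varne)
Dunly: 18  (via Orton)
Ravel: 20.8  (via Dunly)
Wendle: 21.1  (via Dunly)
Shortest route: Brook–Varne–Orton–Dunly–Wendle = 21.1 km.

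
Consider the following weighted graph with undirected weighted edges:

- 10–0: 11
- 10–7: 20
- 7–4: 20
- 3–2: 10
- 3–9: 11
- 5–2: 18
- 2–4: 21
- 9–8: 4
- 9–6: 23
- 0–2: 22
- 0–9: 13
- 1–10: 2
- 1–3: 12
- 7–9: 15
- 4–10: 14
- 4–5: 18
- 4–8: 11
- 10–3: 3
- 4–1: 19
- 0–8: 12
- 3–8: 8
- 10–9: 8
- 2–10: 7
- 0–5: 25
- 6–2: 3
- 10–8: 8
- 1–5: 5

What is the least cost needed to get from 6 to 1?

12

Compare a few routes:
6 - 2 - 10 - 1: 3+7+2 = 12
6 - 2 - 3 - 1: 3+10+12 = 25
6 - 2 - 3 - 10 - 1: 3+10+3+2 = 18
6 - 2 - 10 - 3 - 1: 3+7+3+12 = 25
The minimum is 12 via 6 - 2 - 10 - 1.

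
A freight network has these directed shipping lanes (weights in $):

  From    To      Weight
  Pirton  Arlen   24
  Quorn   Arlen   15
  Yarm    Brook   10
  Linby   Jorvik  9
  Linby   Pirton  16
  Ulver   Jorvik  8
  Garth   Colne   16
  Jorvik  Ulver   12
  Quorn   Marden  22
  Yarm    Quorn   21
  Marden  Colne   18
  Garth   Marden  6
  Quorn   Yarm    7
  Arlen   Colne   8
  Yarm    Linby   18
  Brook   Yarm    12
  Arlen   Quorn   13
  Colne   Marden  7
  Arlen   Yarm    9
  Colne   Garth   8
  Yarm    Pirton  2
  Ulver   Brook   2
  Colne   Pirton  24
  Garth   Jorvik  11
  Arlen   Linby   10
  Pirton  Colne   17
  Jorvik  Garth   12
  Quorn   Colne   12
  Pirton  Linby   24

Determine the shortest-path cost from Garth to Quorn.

Settle nodes by increasing distance from Garth:
Garth: 0
Marden: 6  (via Garth)
Jorvik: 11  (via Garth)
Colne: 16  (via Garth)
Ulver: 23  (via Jorvik)
Brook: 25  (via Ulver)
Yarm: 37  (via Brook)
Pirton: 39  (via Yarm)
Linby: 55  (via Yarm)
Quorn: 58  (via Yarm)
Shortest route: Garth–Jorvik–Ulver–Brook–Yarm–Quorn = $58.

$58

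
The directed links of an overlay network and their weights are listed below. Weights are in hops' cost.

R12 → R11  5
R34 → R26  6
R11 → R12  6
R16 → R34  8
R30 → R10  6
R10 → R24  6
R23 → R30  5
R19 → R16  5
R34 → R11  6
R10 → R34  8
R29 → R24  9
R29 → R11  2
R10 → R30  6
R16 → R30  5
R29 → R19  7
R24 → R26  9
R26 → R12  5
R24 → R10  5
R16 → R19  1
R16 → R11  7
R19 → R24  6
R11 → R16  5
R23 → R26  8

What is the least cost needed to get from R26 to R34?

Candidate routes:
R26–R12–R11–R16–R30–R10–R34: 5+5+5+5+6+8 = 34
R26–R12–R11–R16–R19–R24–R10–R34: 5+5+5+1+6+5+8 = 35
R26–R12–R11–R16–R34: 5+5+5+8 = 23
Cheapest is R26–R12–R11–R16–R34 at 23 hops' cost.

23 hops' cost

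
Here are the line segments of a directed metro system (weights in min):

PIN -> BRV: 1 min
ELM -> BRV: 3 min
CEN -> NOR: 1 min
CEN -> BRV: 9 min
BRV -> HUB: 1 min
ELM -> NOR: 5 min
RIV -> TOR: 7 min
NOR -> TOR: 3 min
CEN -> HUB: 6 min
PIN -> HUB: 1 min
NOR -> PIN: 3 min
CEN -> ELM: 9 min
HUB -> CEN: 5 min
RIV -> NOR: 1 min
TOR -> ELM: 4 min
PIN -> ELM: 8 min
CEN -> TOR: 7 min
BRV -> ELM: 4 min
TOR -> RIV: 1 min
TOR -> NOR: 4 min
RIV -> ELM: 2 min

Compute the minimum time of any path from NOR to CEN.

Candidate routes:
NOR–TOR–ELM–BRV–HUB–CEN: 3+4+3+1+5 = 16
NOR–PIN–HUB–CEN: 3+1+5 = 9
NOR–PIN–BRV–HUB–CEN: 3+1+1+5 = 10
NOR–TOR–RIV–ELM–BRV–HUB–CEN: 3+1+2+3+1+5 = 15
Cheapest is NOR–PIN–HUB–CEN at 9 min.

9 min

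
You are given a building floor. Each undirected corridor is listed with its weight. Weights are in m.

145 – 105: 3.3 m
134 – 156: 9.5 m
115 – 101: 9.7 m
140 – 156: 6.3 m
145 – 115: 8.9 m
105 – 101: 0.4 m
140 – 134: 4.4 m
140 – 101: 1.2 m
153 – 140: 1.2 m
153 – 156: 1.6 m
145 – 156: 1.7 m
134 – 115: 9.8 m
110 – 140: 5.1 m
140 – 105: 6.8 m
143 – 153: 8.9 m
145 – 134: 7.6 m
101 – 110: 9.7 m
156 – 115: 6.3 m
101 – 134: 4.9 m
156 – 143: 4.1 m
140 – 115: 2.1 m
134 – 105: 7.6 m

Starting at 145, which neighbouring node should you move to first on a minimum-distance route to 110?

Candidate routes:
145 - 156 - 153 - 140 - 110: 1.7+1.6+1.2+5.1 = 9.6
145 - 105 - 101 - 140 - 110: 3.3+0.4+1.2+5.1 = 10
The minimum is 9.6 m via 145 - 156 - 153 - 140 - 110.
So from 145 the first move is to 156.

156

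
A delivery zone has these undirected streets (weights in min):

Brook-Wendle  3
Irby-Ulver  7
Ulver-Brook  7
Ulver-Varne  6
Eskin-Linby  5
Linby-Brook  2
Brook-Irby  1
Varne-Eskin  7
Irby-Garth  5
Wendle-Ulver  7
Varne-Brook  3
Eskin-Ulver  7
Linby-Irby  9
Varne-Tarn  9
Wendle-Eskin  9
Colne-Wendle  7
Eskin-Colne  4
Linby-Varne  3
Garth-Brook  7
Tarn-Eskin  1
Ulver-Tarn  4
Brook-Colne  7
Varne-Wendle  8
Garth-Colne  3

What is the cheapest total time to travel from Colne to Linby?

Settle nodes by increasing distance from Colne:
Colne: 0
Garth: 3  (via Colne)
Eskin: 4  (via Colne)
Tarn: 5  (via Eskin)
Brook: 7  (via Colne)
Wendle: 7  (via Colne)
Irby: 8  (via Garth)
Ulver: 9  (via Tarn)
Linby: 9  (via Eskin)
Shortest route: Colne → Eskin → Linby = 9 min.

9 min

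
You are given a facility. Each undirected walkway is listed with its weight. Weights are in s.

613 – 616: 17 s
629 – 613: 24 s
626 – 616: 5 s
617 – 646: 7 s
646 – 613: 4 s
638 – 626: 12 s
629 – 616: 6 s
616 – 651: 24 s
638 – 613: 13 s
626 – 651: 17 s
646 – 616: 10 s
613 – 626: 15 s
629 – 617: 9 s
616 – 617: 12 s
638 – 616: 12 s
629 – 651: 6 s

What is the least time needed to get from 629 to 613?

Running Dijkstra from 629:
629: 0
651: 6  (via 629)
616: 6  (via 629)
617: 9  (via 629)
626: 11  (via 616)
646: 16  (via 616)
638: 18  (via 616)
613: 20  (via 646)
Shortest route: 629–616–646–613 = 20 s.

20 s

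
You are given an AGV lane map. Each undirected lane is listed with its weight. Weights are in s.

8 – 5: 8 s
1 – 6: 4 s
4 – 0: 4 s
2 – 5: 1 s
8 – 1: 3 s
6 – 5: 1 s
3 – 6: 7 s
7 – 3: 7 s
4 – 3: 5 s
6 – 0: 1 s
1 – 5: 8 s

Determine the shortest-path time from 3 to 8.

Enumerating some paths:
3 - 4 - 0 - 6 - 1 - 8: 5+4+1+4+3 = 17
3 - 6 - 5 - 8: 7+1+8 = 16
3 - 6 - 1 - 8: 7+4+3 = 14
3 - 6 - 5 - 1 - 8: 7+1+8+3 = 19
Cheapest is 3 - 6 - 1 - 8 at 14 s.

14 s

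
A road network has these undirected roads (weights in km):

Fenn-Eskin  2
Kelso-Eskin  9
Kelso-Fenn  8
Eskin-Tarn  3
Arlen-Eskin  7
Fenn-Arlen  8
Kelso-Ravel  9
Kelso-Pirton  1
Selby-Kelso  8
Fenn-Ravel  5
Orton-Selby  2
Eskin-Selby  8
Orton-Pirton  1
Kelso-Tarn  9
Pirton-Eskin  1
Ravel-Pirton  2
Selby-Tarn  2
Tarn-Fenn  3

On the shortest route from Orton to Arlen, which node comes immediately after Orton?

Enumerating some paths:
Orton - Pirton - Eskin - Arlen: 1+1+7 = 9
Orton - Selby - Tarn - Fenn - Arlen: 2+2+3+8 = 15
Orton - Selby - Tarn - Eskin - Arlen: 2+2+3+7 = 14
Orton - Pirton - Eskin - Fenn - Arlen: 1+1+2+8 = 12
Cheapest is Orton - Pirton - Eskin - Arlen at 9 km.
So from Orton the first move is to Pirton.

Pirton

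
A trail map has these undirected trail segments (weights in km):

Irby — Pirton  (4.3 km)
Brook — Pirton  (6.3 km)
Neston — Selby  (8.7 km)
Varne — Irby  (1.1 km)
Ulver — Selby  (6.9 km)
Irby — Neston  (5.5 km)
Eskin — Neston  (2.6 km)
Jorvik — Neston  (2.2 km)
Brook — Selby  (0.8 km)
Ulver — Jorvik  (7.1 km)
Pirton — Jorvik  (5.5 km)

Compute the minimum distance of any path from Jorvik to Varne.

Candidate routes:
Jorvik → Neston → Irby → Varne: 2.2+5.5+1.1 = 8.8
Jorvik → Pirton → Irby → Varne: 5.5+4.3+1.1 = 10.9
Cheapest is Jorvik → Neston → Irby → Varne at 8.8 km.

8.8 km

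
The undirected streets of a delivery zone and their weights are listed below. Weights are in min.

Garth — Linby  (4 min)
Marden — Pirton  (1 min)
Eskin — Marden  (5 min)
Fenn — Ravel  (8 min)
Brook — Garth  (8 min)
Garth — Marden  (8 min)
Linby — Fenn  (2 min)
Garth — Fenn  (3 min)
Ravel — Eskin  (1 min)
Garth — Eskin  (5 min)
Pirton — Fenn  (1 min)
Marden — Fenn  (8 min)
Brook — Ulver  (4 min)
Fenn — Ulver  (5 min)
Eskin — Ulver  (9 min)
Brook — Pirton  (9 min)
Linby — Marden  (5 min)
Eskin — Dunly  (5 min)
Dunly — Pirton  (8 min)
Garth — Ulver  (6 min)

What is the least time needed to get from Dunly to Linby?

11 min

Shortest distances from Dunly:
Dunly: 0
Eskin: 5  (via Dunly)
Ravel: 6  (via Eskin)
Pirton: 8  (via Dunly)
Fenn: 9  (via Pirton)
Marden: 9  (via Pirton)
Garth: 10  (via Eskin)
Linby: 11  (via Fenn)
Shortest route: Dunly–Pirton–Fenn–Linby = 11 min.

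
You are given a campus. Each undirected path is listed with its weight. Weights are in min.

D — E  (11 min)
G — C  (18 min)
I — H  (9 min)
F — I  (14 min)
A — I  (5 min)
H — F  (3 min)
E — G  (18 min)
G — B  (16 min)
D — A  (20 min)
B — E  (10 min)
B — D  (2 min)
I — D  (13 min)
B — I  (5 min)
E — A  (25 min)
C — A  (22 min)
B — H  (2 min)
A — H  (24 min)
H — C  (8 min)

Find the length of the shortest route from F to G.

Running Dijkstra from F:
F: 0
H: 3  (via F)
B: 5  (via H)
D: 7  (via B)
I: 10  (via B)
C: 11  (via H)
A: 15  (via I)
E: 15  (via B)
G: 21  (via B)
Shortest route: F → H → B → G = 21 min.

21 min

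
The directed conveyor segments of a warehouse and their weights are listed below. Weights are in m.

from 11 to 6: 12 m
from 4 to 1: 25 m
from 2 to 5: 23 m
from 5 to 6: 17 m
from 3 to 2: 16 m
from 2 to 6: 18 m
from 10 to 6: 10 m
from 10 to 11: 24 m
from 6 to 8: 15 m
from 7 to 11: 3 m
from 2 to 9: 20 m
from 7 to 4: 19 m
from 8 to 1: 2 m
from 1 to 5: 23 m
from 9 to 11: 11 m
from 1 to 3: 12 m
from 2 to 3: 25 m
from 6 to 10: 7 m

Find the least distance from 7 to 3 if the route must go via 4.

Shortest 7→4: 7–4 = 19
Best 4 to 3: 4–1–3 costing 37
Total via 4: 19 + 37 = 56 m.

56 m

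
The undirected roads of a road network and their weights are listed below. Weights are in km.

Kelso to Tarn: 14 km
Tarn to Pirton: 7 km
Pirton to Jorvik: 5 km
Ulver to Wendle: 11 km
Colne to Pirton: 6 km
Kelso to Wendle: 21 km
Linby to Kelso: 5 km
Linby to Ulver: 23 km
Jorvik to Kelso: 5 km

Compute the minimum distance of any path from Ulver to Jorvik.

33 km

Shortest distances from Ulver:
Ulver: 0
Wendle: 11  (via Ulver)
Linby: 23  (via Ulver)
Kelso: 28  (via Linby)
Jorvik: 33  (via Kelso)
Shortest route: Ulver–Linby–Kelso–Jorvik = 33 km.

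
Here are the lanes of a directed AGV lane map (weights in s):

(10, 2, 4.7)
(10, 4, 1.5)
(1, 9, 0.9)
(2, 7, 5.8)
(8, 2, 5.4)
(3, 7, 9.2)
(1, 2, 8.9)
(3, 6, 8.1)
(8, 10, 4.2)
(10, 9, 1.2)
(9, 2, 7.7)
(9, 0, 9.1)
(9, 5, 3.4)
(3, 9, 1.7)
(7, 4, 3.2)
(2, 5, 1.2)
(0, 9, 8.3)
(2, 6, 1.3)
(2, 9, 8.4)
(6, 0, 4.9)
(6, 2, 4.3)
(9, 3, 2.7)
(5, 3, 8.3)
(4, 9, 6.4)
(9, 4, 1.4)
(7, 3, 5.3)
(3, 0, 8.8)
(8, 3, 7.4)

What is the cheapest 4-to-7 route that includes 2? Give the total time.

19.9 s

Shortest 4→2: 4–9–2 = 14.1
Shortest 2→7: 2–7 = 5.8
Total via 2: 14.1 + 5.8 = 19.9 s.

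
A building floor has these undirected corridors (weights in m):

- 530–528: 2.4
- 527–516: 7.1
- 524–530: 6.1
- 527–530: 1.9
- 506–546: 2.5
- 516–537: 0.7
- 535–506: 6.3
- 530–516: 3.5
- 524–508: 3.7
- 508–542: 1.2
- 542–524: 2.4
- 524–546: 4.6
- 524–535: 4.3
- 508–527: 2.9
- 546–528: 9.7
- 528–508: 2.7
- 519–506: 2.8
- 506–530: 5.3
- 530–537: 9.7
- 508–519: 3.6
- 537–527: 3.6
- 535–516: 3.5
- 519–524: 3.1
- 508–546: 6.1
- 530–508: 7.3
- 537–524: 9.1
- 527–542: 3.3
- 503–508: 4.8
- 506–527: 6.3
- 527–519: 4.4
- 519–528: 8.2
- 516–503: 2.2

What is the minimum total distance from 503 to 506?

Compare a few routes:
503 - 516 - 530 - 506: 2.2+3.5+5.3 = 11
503 - 508 - 519 - 506: 4.8+3.6+2.8 = 11.2
503 - 516 - 535 - 506: 2.2+3.5+6.3 = 12
Cheapest is 503 - 516 - 530 - 506 at 11 m.

11 m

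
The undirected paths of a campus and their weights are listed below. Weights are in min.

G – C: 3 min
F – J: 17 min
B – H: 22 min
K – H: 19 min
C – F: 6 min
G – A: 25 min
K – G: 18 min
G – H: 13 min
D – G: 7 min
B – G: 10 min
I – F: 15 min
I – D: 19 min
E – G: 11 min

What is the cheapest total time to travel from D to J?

Shortest distances from D:
D: 0
G: 7  (via D)
C: 10  (via G)
F: 16  (via C)
B: 17  (via G)
E: 18  (via G)
I: 19  (via D)
H: 20  (via G)
K: 25  (via G)
A: 32  (via G)
J: 33  (via F)
Shortest route: D–G–C–F–J = 33 min.

33 min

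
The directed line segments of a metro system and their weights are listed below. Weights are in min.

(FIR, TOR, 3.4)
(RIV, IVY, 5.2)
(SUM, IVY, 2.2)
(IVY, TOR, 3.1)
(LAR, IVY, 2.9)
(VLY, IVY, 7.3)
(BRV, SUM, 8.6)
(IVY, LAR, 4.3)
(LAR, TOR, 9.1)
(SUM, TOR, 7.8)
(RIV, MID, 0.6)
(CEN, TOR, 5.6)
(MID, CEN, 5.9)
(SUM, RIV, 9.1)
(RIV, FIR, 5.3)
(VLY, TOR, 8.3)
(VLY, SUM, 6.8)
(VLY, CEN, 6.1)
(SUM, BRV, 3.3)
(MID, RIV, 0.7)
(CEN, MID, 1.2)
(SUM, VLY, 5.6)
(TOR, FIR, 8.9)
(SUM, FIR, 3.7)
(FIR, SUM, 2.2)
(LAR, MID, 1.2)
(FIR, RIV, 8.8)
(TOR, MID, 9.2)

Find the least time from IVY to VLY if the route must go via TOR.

19.8 min

Best IVY to TOR: IVY–TOR costing 3.1
Best TOR to VLY: TOR–FIR–SUM–VLY costing 16.7
Total via TOR: 3.1 + 16.7 = 19.8 min.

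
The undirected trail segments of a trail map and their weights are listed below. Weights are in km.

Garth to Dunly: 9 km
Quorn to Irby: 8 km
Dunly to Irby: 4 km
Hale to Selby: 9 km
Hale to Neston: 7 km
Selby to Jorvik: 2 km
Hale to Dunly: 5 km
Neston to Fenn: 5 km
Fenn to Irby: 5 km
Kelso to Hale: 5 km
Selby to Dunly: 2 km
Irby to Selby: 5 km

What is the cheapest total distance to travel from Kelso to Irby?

14 km

Enumerating some paths:
Kelso–Hale–Dunly–Selby–Irby: 5+5+2+5 = 17
Kelso–Hale–Dunly–Irby: 5+5+4 = 14
The minimum is 14 km via Kelso–Hale–Dunly–Irby.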